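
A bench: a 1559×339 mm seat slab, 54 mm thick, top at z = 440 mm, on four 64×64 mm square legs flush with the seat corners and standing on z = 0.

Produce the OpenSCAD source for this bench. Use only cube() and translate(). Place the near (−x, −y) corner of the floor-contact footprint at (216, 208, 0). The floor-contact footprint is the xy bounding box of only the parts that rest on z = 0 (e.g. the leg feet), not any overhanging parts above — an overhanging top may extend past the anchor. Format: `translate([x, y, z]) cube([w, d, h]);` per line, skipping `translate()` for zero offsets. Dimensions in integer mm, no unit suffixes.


translate([216, 208, 386]) cube([1559, 339, 54]);
translate([216, 208, 0]) cube([64, 64, 386]);
translate([216, 483, 0]) cube([64, 64, 386]);
translate([1711, 208, 0]) cube([64, 64, 386]);
translate([1711, 483, 0]) cube([64, 64, 386]);


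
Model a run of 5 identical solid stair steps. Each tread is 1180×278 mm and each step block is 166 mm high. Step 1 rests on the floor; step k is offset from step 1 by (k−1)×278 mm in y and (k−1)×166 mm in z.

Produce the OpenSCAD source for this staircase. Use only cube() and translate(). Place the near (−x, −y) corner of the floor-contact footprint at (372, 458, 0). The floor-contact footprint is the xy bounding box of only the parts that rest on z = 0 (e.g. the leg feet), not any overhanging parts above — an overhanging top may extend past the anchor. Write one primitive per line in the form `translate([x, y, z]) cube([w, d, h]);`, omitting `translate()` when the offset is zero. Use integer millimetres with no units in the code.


translate([372, 458, 0]) cube([1180, 278, 166]);
translate([372, 736, 166]) cube([1180, 278, 166]);
translate([372, 1014, 332]) cube([1180, 278, 166]);
translate([372, 1292, 498]) cube([1180, 278, 166]);
translate([372, 1570, 664]) cube([1180, 278, 166]);


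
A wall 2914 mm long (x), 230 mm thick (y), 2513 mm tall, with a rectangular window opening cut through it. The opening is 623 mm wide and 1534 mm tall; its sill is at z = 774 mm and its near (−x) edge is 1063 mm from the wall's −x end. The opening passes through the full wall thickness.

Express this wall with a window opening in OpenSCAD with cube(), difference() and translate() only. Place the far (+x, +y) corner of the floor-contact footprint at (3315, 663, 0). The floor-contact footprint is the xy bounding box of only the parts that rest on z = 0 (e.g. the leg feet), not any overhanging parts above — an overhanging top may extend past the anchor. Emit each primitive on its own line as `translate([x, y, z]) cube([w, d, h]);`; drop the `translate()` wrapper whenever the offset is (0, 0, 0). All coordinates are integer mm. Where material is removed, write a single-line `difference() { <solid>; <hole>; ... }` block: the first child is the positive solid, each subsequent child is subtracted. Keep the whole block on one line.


difference() { translate([401, 433, 0]) cube([2914, 230, 2513]); translate([1464, 433, 774]) cube([623, 230, 1534]); }


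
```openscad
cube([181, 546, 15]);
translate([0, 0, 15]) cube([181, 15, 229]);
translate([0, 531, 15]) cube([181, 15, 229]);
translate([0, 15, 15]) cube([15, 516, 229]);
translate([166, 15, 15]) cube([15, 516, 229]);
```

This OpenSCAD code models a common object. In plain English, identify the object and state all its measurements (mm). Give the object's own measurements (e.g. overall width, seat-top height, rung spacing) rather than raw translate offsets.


An open-topped rectangular box: outside dimensions 181×546×244 mm, with a uniform wall and base thickness of 15 mm. The base is a full 181×546 slab on the floor; four walls sit on top of the base. The front and back walls (the −y and +y sides) span the full width; the two side walls fit between them.


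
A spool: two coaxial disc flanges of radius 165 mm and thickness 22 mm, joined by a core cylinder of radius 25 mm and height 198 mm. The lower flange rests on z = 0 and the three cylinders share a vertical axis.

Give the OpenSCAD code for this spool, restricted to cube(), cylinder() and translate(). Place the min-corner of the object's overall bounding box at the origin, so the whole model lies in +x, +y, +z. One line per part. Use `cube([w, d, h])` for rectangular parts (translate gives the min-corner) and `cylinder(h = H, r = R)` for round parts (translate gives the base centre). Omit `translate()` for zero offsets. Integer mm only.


translate([165, 165, 0]) cylinder(h = 22, r = 165);
translate([165, 165, 22]) cylinder(h = 198, r = 25);
translate([165, 165, 220]) cylinder(h = 22, r = 165);


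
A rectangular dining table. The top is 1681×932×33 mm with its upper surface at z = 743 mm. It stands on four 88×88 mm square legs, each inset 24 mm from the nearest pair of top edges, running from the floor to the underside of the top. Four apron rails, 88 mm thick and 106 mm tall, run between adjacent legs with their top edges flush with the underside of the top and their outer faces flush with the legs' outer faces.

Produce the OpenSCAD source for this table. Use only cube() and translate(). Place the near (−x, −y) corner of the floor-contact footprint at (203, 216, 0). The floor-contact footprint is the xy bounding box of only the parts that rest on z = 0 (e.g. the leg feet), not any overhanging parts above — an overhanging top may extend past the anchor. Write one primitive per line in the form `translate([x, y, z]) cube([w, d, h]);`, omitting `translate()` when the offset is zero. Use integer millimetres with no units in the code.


translate([179, 192, 710]) cube([1681, 932, 33]);
translate([203, 216, 0]) cube([88, 88, 710]);
translate([1748, 216, 0]) cube([88, 88, 710]);
translate([203, 1012, 0]) cube([88, 88, 710]);
translate([1748, 1012, 0]) cube([88, 88, 710]);
translate([291, 216, 604]) cube([1457, 88, 106]);
translate([291, 1012, 604]) cube([1457, 88, 106]);
translate([203, 304, 604]) cube([88, 708, 106]);
translate([1748, 304, 604]) cube([88, 708, 106]);


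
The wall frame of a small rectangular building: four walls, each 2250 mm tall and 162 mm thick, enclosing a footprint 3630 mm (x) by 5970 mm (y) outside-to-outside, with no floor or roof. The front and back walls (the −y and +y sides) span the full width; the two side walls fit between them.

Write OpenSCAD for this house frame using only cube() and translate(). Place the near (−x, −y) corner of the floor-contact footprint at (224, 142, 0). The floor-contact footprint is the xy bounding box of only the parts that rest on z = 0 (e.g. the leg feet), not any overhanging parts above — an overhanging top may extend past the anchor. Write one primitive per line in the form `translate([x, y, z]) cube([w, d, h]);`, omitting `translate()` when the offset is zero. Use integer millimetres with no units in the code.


translate([224, 142, 0]) cube([3630, 162, 2250]);
translate([224, 5950, 0]) cube([3630, 162, 2250]);
translate([224, 304, 0]) cube([162, 5646, 2250]);
translate([3692, 304, 0]) cube([162, 5646, 2250]);


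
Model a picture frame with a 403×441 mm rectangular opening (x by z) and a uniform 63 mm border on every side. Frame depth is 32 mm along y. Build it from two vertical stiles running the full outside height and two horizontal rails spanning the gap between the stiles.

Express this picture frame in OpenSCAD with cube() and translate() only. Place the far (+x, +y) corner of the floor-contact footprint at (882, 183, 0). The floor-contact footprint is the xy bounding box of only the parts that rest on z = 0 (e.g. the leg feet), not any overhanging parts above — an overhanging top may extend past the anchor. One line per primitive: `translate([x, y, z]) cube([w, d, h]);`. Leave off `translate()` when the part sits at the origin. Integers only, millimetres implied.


translate([353, 151, 0]) cube([63, 32, 567]);
translate([819, 151, 0]) cube([63, 32, 567]);
translate([416, 151, 0]) cube([403, 32, 63]);
translate([416, 151, 504]) cube([403, 32, 63]);


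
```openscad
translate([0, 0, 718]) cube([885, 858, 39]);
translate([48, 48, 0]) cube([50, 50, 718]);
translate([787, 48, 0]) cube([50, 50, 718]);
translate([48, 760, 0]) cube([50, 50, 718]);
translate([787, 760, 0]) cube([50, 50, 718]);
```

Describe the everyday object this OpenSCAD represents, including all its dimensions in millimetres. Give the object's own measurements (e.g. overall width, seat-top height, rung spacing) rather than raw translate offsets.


A rectangular dining table. The top is 885×858×39 mm with its upper surface at z = 757 mm. It stands on four 50×50 mm square legs, each inset 48 mm from the nearest pair of top edges, running from the floor to the underside of the top.


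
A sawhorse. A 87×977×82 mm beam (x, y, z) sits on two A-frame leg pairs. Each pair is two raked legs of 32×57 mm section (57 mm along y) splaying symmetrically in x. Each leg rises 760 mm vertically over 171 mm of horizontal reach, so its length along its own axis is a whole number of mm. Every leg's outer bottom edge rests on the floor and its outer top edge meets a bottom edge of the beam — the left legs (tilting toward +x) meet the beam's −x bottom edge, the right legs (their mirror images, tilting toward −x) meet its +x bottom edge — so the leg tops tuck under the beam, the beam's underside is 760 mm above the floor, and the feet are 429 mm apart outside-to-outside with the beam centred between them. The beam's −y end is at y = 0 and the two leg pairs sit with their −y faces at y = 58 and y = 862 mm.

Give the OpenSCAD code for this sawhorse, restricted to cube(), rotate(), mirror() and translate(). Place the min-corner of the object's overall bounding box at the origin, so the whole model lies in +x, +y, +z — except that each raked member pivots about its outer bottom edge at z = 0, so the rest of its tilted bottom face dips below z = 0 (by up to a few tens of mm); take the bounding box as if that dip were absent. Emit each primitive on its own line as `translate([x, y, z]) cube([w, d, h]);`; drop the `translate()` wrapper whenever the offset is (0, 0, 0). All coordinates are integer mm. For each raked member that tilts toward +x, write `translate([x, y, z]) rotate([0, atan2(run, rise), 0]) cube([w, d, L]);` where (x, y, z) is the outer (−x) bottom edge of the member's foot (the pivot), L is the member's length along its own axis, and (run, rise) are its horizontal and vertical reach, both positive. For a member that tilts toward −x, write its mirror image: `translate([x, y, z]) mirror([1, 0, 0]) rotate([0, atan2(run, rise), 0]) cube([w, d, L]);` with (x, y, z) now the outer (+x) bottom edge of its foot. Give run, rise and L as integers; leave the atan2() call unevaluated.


translate([171, 0, 760]) cube([87, 977, 82]);
translate([0, 58, 0]) rotate([0, atan2(171, 760), 0]) cube([32, 57, 779]);
translate([429, 58, 0]) mirror([1, 0, 0]) rotate([0, atan2(171, 760), 0]) cube([32, 57, 779]);
translate([0, 862, 0]) rotate([0, atan2(171, 760), 0]) cube([32, 57, 779]);
translate([429, 862, 0]) mirror([1, 0, 0]) rotate([0, atan2(171, 760), 0]) cube([32, 57, 779]);


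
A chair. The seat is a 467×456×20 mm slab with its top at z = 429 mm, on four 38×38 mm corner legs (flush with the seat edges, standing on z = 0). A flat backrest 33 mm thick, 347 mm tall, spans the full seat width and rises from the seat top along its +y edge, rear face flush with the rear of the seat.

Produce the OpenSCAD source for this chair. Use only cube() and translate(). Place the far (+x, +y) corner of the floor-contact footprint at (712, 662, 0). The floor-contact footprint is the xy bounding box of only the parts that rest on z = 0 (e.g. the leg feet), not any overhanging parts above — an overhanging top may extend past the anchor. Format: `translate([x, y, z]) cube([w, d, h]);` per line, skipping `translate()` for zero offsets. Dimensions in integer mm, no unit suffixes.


translate([245, 206, 409]) cube([467, 456, 20]);
translate([245, 206, 0]) cube([38, 38, 409]);
translate([674, 206, 0]) cube([38, 38, 409]);
translate([245, 624, 0]) cube([38, 38, 409]);
translate([674, 624, 0]) cube([38, 38, 409]);
translate([245, 629, 429]) cube([467, 33, 347]);


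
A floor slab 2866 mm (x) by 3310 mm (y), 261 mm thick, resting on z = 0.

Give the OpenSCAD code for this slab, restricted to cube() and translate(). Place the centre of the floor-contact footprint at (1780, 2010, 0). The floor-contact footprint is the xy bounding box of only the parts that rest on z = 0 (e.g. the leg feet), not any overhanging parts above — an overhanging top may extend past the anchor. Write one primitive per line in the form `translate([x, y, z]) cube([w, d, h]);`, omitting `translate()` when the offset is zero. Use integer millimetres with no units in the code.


translate([347, 355, 0]) cube([2866, 3310, 261]);


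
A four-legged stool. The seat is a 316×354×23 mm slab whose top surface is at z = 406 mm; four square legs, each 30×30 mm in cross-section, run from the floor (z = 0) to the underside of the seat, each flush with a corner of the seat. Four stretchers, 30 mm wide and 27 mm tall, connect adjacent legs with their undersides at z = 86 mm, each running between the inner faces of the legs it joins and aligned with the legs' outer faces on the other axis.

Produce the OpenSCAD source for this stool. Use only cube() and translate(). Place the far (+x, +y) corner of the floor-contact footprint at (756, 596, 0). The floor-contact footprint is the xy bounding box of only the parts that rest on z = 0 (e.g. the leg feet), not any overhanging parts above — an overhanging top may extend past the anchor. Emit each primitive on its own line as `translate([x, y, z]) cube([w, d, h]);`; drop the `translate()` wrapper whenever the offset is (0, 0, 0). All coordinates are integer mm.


translate([440, 242, 383]) cube([316, 354, 23]);
translate([440, 242, 0]) cube([30, 30, 383]);
translate([726, 242, 0]) cube([30, 30, 383]);
translate([440, 566, 0]) cube([30, 30, 383]);
translate([726, 566, 0]) cube([30, 30, 383]);
translate([470, 242, 86]) cube([256, 30, 27]);
translate([470, 566, 86]) cube([256, 30, 27]);
translate([440, 272, 86]) cube([30, 294, 27]);
translate([726, 272, 86]) cube([30, 294, 27]);


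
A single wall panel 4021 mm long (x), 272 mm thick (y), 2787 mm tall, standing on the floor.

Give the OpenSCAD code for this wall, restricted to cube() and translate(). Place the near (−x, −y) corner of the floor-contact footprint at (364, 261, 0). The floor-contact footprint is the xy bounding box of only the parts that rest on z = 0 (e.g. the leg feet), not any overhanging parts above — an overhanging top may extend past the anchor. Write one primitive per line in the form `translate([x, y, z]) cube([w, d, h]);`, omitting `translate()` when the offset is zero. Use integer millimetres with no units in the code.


translate([364, 261, 0]) cube([4021, 272, 2787]);


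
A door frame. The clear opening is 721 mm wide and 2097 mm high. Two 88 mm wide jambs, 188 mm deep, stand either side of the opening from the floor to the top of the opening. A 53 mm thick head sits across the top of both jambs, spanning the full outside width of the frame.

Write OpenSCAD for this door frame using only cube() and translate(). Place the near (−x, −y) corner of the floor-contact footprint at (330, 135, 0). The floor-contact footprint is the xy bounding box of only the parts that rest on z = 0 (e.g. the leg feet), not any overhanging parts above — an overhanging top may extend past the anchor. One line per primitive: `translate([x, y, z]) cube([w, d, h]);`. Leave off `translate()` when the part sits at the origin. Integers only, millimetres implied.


translate([330, 135, 0]) cube([88, 188, 2097]);
translate([1139, 135, 0]) cube([88, 188, 2097]);
translate([330, 135, 2097]) cube([897, 188, 53]);


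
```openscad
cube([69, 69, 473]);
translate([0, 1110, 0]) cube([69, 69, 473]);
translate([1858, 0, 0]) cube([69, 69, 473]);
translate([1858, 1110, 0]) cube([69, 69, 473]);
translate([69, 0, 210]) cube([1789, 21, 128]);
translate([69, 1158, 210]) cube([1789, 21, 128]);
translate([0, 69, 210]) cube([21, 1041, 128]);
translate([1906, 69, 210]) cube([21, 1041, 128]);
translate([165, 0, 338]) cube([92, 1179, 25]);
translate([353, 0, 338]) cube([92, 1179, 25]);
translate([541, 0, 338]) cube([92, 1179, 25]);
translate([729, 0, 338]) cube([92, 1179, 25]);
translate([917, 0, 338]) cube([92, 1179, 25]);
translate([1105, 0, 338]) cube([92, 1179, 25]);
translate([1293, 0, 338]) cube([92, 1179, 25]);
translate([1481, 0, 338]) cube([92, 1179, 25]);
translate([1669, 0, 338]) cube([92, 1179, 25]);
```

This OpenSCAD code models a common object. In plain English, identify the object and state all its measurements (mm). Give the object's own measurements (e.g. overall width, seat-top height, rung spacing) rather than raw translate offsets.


A bed frame 1927 mm long (x) by 1179 mm wide (y). Four 69×69 mm corner posts, 473 mm tall, at the corners of the footprint. Four rails of 21 mm thickness and 128 mm height run between adjacent posts with their undersides at z = 210 mm, their outer faces flush with the outside of the frame (the two x-running rails run between the posts' inner faces; the two y-running rails run between the posts' inner faces). 9 slats, each 92 mm wide (x) and 25 mm thick, lie across the top of the two x-running rails, running the full 1179 mm width of the frame in y; along x they sit between the end posts with a 96 mm gap after the −x posts and between neighbouring slats, leaving 97 mm before the +x posts.


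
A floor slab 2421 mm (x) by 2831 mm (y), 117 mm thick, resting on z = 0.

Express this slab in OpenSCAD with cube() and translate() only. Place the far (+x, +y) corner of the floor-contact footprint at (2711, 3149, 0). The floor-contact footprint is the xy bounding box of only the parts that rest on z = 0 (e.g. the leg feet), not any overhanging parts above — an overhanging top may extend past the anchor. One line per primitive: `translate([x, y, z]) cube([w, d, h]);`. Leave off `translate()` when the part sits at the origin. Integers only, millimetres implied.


translate([290, 318, 0]) cube([2421, 2831, 117]);


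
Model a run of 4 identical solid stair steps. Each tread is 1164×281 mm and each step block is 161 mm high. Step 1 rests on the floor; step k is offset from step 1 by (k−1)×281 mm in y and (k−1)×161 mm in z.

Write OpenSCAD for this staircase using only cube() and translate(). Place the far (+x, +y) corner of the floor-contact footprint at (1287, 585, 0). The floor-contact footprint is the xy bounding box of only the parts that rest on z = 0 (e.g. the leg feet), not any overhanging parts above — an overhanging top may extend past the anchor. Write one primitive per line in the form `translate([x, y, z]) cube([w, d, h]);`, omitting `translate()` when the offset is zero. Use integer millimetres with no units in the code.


translate([123, 304, 0]) cube([1164, 281, 161]);
translate([123, 585, 161]) cube([1164, 281, 161]);
translate([123, 866, 322]) cube([1164, 281, 161]);
translate([123, 1147, 483]) cube([1164, 281, 161]);


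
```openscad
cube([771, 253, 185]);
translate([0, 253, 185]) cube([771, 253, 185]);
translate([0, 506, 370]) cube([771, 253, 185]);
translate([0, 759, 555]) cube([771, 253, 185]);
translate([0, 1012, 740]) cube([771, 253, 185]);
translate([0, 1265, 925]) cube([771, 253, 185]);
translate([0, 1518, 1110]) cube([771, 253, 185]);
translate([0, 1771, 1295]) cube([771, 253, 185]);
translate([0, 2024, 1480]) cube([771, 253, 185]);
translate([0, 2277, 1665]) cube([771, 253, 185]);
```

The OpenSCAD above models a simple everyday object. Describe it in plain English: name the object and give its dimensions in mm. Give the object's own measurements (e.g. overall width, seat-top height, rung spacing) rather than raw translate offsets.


A straight staircase of 10 solid steps. Each step is 771 mm wide (x), 253 mm deep (y, the going) and 185 mm tall (the rise). The first step rests on the floor; each subsequent step sits one going further in +y and one rise higher in +z, directly behind and above the previous step with no overlap.


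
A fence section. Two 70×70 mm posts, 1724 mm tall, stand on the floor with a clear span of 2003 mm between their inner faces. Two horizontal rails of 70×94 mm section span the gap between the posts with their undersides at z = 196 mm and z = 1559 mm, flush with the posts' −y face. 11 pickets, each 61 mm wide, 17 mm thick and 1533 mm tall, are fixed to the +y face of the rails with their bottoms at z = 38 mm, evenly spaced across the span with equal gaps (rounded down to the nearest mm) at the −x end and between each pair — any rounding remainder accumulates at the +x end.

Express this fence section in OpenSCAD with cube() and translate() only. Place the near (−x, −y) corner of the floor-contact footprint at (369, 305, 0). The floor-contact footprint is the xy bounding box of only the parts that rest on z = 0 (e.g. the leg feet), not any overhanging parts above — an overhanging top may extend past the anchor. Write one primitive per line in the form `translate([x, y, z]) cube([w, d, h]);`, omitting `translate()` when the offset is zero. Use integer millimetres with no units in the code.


translate([369, 305, 0]) cube([70, 70, 1724]);
translate([2442, 305, 0]) cube([70, 70, 1724]);
translate([439, 305, 196]) cube([2003, 70, 94]);
translate([439, 305, 1559]) cube([2003, 70, 94]);
translate([550, 375, 38]) cube([61, 17, 1533]);
translate([722, 375, 38]) cube([61, 17, 1533]);
translate([894, 375, 38]) cube([61, 17, 1533]);
translate([1066, 375, 38]) cube([61, 17, 1533]);
translate([1238, 375, 38]) cube([61, 17, 1533]);
translate([1410, 375, 38]) cube([61, 17, 1533]);
translate([1582, 375, 38]) cube([61, 17, 1533]);
translate([1754, 375, 38]) cube([61, 17, 1533]);
translate([1926, 375, 38]) cube([61, 17, 1533]);
translate([2098, 375, 38]) cube([61, 17, 1533]);
translate([2270, 375, 38]) cube([61, 17, 1533]);


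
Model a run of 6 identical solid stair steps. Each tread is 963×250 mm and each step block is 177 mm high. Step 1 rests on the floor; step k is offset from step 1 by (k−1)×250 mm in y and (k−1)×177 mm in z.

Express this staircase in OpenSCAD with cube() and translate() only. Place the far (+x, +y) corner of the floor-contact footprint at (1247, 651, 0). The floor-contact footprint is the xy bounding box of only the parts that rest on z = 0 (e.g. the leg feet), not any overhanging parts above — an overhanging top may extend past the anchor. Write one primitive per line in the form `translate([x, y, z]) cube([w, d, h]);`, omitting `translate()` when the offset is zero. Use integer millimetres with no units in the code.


translate([284, 401, 0]) cube([963, 250, 177]);
translate([284, 651, 177]) cube([963, 250, 177]);
translate([284, 901, 354]) cube([963, 250, 177]);
translate([284, 1151, 531]) cube([963, 250, 177]);
translate([284, 1401, 708]) cube([963, 250, 177]);
translate([284, 1651, 885]) cube([963, 250, 177]);


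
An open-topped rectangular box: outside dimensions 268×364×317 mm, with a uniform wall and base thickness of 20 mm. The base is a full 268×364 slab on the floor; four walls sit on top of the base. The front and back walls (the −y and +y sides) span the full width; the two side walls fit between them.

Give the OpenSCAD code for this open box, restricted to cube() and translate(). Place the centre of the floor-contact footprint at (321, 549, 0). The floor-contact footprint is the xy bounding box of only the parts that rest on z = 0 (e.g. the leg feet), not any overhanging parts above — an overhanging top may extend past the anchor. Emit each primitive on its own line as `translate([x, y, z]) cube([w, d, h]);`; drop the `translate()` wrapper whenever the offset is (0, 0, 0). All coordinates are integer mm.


translate([187, 367, 0]) cube([268, 364, 20]);
translate([187, 367, 20]) cube([268, 20, 297]);
translate([187, 711, 20]) cube([268, 20, 297]);
translate([187, 387, 20]) cube([20, 324, 297]);
translate([435, 387, 20]) cube([20, 324, 297]);


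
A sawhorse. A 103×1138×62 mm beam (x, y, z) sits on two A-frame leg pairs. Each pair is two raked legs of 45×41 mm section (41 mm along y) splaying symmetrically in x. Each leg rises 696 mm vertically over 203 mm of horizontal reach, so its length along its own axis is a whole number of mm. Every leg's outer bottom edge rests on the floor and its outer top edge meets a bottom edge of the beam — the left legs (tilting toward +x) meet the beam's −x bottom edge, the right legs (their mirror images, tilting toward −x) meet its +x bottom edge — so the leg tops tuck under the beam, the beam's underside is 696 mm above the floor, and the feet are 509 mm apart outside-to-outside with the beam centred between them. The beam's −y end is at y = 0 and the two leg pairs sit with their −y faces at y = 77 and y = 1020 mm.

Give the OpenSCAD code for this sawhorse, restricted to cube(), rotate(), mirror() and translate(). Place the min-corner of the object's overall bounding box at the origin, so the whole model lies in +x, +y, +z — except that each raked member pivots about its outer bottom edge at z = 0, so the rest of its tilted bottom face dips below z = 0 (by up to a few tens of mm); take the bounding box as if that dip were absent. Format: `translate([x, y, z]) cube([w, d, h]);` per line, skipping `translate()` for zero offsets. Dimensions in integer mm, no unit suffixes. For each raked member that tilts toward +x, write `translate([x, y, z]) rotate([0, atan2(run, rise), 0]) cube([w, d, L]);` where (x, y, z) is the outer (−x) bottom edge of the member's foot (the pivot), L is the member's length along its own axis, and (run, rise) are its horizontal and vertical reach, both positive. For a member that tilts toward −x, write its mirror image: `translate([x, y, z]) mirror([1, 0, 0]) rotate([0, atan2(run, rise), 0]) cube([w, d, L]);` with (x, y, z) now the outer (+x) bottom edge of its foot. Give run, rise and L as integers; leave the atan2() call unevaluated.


translate([203, 0, 696]) cube([103, 1138, 62]);
translate([0, 77, 0]) rotate([0, atan2(203, 696), 0]) cube([45, 41, 725]);
translate([509, 77, 0]) mirror([1, 0, 0]) rotate([0, atan2(203, 696), 0]) cube([45, 41, 725]);
translate([0, 1020, 0]) rotate([0, atan2(203, 696), 0]) cube([45, 41, 725]);
translate([509, 1020, 0]) mirror([1, 0, 0]) rotate([0, atan2(203, 696), 0]) cube([45, 41, 725]);


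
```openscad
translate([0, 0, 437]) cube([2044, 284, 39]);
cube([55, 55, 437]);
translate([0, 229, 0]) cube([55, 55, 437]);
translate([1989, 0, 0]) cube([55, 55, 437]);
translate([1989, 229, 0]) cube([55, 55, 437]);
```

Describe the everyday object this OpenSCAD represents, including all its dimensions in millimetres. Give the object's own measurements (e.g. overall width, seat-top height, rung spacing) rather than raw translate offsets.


A bench: a 2044×284 mm seat slab, 39 mm thick, top at z = 476 mm, on four 55×55 mm square legs flush with the seat corners and standing on z = 0.


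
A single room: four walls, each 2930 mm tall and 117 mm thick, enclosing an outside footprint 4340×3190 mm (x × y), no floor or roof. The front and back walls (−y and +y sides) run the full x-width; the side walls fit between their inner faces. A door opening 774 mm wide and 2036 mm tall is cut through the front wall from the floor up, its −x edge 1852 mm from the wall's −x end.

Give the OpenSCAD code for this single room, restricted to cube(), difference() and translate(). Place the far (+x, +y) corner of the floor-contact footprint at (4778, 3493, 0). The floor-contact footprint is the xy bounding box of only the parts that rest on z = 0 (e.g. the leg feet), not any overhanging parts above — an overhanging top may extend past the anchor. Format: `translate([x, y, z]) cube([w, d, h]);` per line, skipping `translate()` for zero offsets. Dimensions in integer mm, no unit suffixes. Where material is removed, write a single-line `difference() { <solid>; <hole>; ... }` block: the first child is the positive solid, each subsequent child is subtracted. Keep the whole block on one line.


difference() { translate([438, 303, 0]) cube([4340, 117, 2930]); translate([2290, 303, 0]) cube([774, 117, 2036]); }
translate([438, 3376, 0]) cube([4340, 117, 2930]);
translate([438, 420, 0]) cube([117, 2956, 2930]);
translate([4661, 420, 0]) cube([117, 2956, 2930]);


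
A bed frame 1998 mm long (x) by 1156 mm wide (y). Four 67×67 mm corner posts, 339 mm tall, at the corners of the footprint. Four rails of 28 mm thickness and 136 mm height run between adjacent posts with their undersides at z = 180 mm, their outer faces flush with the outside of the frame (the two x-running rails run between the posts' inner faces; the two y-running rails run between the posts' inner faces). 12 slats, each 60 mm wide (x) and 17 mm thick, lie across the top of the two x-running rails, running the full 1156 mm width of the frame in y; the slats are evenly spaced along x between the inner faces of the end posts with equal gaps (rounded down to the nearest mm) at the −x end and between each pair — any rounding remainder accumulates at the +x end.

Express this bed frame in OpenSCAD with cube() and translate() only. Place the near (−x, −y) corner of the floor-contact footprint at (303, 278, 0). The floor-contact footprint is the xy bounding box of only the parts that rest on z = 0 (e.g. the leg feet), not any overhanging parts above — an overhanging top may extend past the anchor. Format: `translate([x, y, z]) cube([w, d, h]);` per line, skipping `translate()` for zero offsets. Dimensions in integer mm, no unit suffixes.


// slat z = rail_z + rail_h = 180 + 136 = 316
// slat gap = ⌊(1864 − 12·60) / 13⌋ = 88
translate([303, 278, 0]) cube([67, 67, 339]);
translate([303, 1367, 0]) cube([67, 67, 339]);
translate([2234, 278, 0]) cube([67, 67, 339]);
translate([2234, 1367, 0]) cube([67, 67, 339]);
translate([370, 278, 180]) cube([1864, 28, 136]);
translate([370, 1406, 180]) cube([1864, 28, 136]);
translate([303, 345, 180]) cube([28, 1022, 136]);
translate([2273, 345, 180]) cube([28, 1022, 136]);
translate([458, 278, 316]) cube([60, 1156, 17]);
translate([606, 278, 316]) cube([60, 1156, 17]);
translate([754, 278, 316]) cube([60, 1156, 17]);
translate([902, 278, 316]) cube([60, 1156, 17]);
translate([1050, 278, 316]) cube([60, 1156, 17]);
translate([1198, 278, 316]) cube([60, 1156, 17]);
translate([1346, 278, 316]) cube([60, 1156, 17]);
translate([1494, 278, 316]) cube([60, 1156, 17]);
translate([1642, 278, 316]) cube([60, 1156, 17]);
translate([1790, 278, 316]) cube([60, 1156, 17]);
translate([1938, 278, 316]) cube([60, 1156, 17]);
translate([2086, 278, 316]) cube([60, 1156, 17]);


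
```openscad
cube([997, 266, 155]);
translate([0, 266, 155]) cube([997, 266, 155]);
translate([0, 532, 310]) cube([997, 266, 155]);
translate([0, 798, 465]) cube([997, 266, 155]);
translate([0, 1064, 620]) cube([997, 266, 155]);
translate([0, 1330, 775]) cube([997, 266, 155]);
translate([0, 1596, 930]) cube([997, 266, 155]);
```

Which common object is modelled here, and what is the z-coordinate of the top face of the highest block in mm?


A staircase. The total rise is 1085 mm.

7 identical blocks, each offset up and back from the previous — a staircase. Each step is 155 mm tall and there are 7 of them, so the total rise is 7 × 155 = 1085 mm.


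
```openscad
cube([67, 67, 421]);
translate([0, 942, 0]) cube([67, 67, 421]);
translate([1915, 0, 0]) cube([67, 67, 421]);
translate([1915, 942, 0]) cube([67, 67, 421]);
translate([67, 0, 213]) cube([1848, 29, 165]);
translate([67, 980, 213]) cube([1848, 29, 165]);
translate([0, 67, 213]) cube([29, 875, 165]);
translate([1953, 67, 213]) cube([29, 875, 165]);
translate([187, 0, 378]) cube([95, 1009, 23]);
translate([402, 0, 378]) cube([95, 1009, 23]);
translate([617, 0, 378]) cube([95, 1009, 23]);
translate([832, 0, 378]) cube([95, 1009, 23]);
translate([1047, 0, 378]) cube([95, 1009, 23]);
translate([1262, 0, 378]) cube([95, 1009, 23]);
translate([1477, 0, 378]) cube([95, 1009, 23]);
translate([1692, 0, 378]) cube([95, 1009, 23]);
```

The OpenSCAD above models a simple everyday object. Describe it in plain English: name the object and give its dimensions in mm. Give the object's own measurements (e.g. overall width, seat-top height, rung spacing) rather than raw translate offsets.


A bed frame 1982 mm long (x) by 1009 mm wide (y). Four 67×67 mm corner posts, 421 mm tall, at the corners of the footprint. Four rails of 29 mm thickness and 165 mm height run between adjacent posts with their undersides at z = 213 mm, their outer faces flush with the outside of the frame (the two x-running rails run between the posts' inner faces; the two y-running rails run between the posts' inner faces). 8 slats, each 95 mm wide (x) and 23 mm thick, lie across the top of the two x-running rails, running the full 1009 mm width of the frame in y; along x they sit between the end posts with a 120 mm gap after the −x posts and between neighbouring slats, leaving 128 mm before the +x posts.


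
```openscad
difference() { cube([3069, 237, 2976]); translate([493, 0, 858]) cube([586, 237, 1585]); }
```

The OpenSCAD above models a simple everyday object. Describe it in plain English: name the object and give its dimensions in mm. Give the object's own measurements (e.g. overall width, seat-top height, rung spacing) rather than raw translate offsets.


A wall 3069 mm long (x), 237 mm thick (y), 2976 mm tall, with a rectangular window opening cut through it. The opening is 586 mm wide and 1585 mm tall; its sill is at z = 858 mm and its near (−x) edge is 493 mm from the wall's −x end. The opening passes through the full wall thickness.


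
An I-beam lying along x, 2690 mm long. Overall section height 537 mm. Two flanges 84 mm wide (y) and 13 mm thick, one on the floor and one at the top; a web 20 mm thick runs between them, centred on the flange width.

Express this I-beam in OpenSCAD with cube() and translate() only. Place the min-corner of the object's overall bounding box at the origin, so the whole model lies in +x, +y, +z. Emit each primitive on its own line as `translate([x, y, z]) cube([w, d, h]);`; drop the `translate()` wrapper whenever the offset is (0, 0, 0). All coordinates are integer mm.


cube([2690, 84, 13]);
translate([0, 32, 13]) cube([2690, 20, 511]);
translate([0, 0, 524]) cube([2690, 84, 13]);


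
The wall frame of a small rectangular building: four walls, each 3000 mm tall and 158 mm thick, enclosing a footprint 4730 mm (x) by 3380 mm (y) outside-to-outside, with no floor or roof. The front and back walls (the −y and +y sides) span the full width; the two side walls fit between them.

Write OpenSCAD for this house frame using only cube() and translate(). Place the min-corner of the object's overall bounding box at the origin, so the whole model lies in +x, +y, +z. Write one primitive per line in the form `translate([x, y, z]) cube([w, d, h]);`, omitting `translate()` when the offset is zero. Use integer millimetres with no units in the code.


cube([4730, 158, 3000]);
translate([0, 3222, 0]) cube([4730, 158, 3000]);
translate([0, 158, 0]) cube([158, 3064, 3000]);
translate([4572, 158, 0]) cube([158, 3064, 3000]);


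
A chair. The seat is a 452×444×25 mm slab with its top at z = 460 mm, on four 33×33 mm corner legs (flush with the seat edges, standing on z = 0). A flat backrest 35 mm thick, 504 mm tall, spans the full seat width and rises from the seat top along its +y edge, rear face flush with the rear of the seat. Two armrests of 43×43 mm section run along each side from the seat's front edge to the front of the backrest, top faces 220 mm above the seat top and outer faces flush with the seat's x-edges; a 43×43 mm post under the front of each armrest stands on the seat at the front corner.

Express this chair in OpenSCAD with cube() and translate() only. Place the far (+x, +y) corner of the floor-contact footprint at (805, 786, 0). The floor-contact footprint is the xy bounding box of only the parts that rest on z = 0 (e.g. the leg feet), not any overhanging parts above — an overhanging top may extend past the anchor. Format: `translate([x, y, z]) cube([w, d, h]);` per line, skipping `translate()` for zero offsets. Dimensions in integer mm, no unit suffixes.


translate([353, 342, 435]) cube([452, 444, 25]);
translate([353, 342, 0]) cube([33, 33, 435]);
translate([772, 342, 0]) cube([33, 33, 435]);
translate([353, 753, 0]) cube([33, 33, 435]);
translate([772, 753, 0]) cube([33, 33, 435]);
translate([353, 751, 460]) cube([452, 35, 504]);
translate([353, 342, 637]) cube([43, 409, 43]);
translate([762, 342, 637]) cube([43, 409, 43]);
translate([353, 342, 460]) cube([43, 43, 177]);
translate([762, 342, 460]) cube([43, 43, 177]);


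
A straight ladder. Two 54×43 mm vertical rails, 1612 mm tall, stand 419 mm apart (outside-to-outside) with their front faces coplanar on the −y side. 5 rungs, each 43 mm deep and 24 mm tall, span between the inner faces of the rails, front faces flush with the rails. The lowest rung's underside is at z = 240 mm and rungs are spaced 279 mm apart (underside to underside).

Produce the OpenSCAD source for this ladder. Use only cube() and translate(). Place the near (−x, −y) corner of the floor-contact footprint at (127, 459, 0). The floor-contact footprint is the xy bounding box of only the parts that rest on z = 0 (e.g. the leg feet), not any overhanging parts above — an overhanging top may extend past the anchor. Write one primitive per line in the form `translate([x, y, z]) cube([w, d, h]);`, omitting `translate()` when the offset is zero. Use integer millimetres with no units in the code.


// rung span = 419 - 2*54 = 311
// rung[k] z = 240 + k*279
translate([127, 459, 0]) cube([54, 43, 1612]);
translate([492, 459, 0]) cube([54, 43, 1612]);
translate([181, 459, 240]) cube([311, 43, 24]);
translate([181, 459, 519]) cube([311, 43, 24]);
translate([181, 459, 798]) cube([311, 43, 24]);
translate([181, 459, 1077]) cube([311, 43, 24]);
translate([181, 459, 1356]) cube([311, 43, 24]);


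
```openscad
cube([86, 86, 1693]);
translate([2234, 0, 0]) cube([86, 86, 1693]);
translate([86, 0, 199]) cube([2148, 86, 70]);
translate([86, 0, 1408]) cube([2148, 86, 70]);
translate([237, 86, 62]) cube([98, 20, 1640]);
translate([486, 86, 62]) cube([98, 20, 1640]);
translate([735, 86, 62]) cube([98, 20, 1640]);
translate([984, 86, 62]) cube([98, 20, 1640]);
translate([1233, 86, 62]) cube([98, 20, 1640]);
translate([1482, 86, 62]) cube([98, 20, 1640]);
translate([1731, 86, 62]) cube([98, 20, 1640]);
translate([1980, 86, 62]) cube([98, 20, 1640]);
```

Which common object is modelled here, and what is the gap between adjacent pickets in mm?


A fence section. The picket gap is 151 mm.

Two posts, two rails, 8 pickets — a fence section. Span 2148 mm holds 8 pickets of 98 mm with 9 equal gaps: ⌊(2148 − 8·98) / 9⌋ = 151 mm.


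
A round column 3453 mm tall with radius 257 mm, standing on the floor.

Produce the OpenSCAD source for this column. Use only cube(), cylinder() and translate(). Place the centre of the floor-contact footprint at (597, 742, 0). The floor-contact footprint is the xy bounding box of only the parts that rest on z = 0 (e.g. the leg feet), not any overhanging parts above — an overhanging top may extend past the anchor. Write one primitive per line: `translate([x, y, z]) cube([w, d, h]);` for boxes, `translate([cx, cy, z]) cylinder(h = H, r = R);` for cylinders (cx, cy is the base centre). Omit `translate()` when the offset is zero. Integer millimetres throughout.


translate([597, 742, 0]) cylinder(h = 3453, r = 257);


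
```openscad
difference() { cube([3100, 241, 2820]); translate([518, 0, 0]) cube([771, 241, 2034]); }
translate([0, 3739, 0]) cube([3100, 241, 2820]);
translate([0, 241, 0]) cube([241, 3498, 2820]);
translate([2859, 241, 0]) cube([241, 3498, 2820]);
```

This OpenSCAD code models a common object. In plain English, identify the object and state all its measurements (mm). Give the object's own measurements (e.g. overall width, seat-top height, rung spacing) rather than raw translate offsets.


A single room: four walls, each 2820 mm tall and 241 mm thick, enclosing an outside footprint 3100×3980 mm (x × y), no floor or roof. The front and back walls (−y and +y sides) run the full x-width; the side walls fit between their inner faces. A door opening 771 mm wide and 2034 mm tall is cut through the front wall from the floor up, its −x edge 518 mm from the wall's −x end.
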